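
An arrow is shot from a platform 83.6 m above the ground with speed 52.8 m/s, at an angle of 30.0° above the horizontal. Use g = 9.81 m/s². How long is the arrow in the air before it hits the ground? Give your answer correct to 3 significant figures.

Vertical component: v_y = 52.8 sin 30.0° = 26.40 m/s.
Taking up as positive with launch at y = 83.6 m, landing at y = 0: 0 = 83.6 + 26.40 t − ½(9.81) t².
Solving 4.905 t² − 26.40 t − 83.6 = 0 gives t = [26.40 + √(26.40² + 4·4.905·83.6)] / 9.810 = 7.62 s.

7.62 s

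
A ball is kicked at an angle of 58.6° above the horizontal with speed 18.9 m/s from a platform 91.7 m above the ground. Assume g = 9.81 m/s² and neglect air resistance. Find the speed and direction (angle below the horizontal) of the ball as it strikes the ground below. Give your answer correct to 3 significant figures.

46.4 m/s at 77.8° below the horizontal

v_x = 18.9 cos 58.6° = 9.847 m/s (constant).
|v_y| at impact = √((16.13)² + 2×9.81×91.7) = 45.38 m/s.
Speed = √(9.847² + 45.38²) = 46.4 m/s; angle = arctan(45.38/9.847) = 77.8° below horizontal.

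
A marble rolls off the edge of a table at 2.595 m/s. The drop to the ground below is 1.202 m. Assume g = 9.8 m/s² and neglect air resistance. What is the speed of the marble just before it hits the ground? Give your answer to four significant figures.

Fall time: t = √(2 × 1.202 / 9.8) = 0.49528 s.
At impact: v_x = 2.595 m/s (unchanged), v_y = g t = 9.8 × 0.49528 = 4.8537 m/s.
Speed = √(v_x² + v_y²) = √(6.7340 + 23.558) = 5.504 m/s.

5.504 m/s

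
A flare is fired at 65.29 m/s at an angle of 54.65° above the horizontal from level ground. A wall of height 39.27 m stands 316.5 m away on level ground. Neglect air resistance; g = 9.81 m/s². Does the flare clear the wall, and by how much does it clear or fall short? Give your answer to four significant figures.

Yes — it clears the wall by 62.58 m.

v_x = 65.29 cos 54.65° = 37.775 m/s; v_y0 = 65.29 sin 54.65° = 53.253 m/s.
Time to reach the wall: t = 316.5 / 37.775 = 8.3786 s.
Height at that point: y = 53.253×8.3786 − 4.905×8.3786² = 101.85 m.
That is 101.85 − 39.27 = 62.58 m above the top of the wall, so the flare clears it.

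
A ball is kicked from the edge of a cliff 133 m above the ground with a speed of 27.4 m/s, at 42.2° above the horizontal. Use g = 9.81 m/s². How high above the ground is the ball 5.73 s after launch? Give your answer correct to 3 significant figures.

77.4 m

v_y0 = 27.4 sin 42.2° = 18.41 m/s.
y(t) = 133 + v_y0 t − ½ g t² = 133 + 18.41×5.73 − ½×9.81×5.73² = 77.4 m.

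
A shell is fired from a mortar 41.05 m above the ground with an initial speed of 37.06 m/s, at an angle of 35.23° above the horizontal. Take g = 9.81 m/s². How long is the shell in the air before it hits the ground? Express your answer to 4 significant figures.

5.801 s

Vertical component: v_y = 37.06 sin 35.23° = 21.378 m/s.
Taking up as positive with launch at y = 41.05 m, landing at y = 0: 0 = 41.05 + 21.378 t − ½(9.81) t².
Solving 4.905 t² − 21.378 t − 41.05 = 0 gives t = [21.378 + √(21.378² + 4·4.905·41.05)] / 9.810 = 5.801 s.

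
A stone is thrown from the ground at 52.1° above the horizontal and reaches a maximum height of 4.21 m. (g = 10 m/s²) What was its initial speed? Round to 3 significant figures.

At maximum height v_y = 0, so (v₀ sin θ)² = 2 g H.
v₀ sin 52.1° = √(2 × 10 × 4.21) = 9.176 m/s.
v₀ = 9.176 / sin 52.1° = 9.176 / 0.7891 = 11.6 m/s.

11.6 m/s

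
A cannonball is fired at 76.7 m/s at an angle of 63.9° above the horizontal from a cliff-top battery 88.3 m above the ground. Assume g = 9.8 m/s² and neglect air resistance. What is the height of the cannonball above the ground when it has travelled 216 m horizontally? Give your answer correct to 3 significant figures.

v_x = 76.7 cos 63.9° = 33.74 m/s, v_y0 = 76.7 sin 63.9° = 68.88 m/s.
Time to reach x = 216 m: t = x / v_x = 216 / 33.74 = 6.402 s.
y = 88.3 + v_y0 t − ½ g t² = 88.3 + 68.88×6.402 − 4.900×6.402² = 328 m.

328 m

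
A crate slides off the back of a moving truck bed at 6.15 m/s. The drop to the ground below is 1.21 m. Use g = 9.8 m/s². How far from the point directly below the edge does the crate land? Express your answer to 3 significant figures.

Initial vertical velocity is zero, so the fall time comes from h = ½ g t²: t = √(2 × 1.21 / 9.8) = 0.4969 s.
Horizontal motion is uniform at 6.15 m/s, so x = 6.15 × 0.4969 = 3.06 m.

3.06 m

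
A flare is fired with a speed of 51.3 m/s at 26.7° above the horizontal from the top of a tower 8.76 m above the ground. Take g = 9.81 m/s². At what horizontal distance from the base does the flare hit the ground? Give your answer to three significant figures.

Components: v_x = 51.3 cos 26.7° = 45.83 m/s, v_y = 51.3 sin 26.7° = 23.05 m/s.
Vertical: 0 = 8.76 + 23.05 t − ½(9.81) t² ⇒ 4.905 t² − 23.05 t − 8.76 = 0.
t = [23.05 + √(531.3 + 171.9)] / 9.810 = 5.053 s.
Horizontal: R = v_x · t = 45.83 × 5.053 = 232 m.

232 m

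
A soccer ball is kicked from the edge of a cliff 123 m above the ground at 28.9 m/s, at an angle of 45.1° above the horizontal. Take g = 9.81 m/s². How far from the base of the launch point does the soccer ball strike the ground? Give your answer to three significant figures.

153 m

Components: v_x = 28.9 cos 45.1° = 20.40 m/s, v_y = 28.9 sin 45.1° = 20.47 m/s.
Vertical: 0 = 123 + 20.47 t − ½(9.81) t² ⇒ 4.905 t² − 20.47 t − 123 = 0.
t = [20.47 + √(419.0 + 2413)] / 9.810 = 7.511 s.
Horizontal: R = v_x · t = 20.40 × 7.511 = 153 m.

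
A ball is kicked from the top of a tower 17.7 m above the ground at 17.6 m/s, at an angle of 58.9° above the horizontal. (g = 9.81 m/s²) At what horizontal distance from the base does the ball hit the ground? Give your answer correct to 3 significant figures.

36.2 m

Components: v_x = 17.6 cos 58.9° = 9.091 m/s, v_y = 17.6 sin 58.9° = 15.07 m/s.
Vertical: 0 = 17.7 + 15.07 t − ½(9.81) t² ⇒ 4.905 t² − 15.07 t − 17.7 = 0.
t = [15.07 + √(227.1 + 347.3)] / 9.810 = 3.979 s.
Horizontal: R = v_x · t = 9.091 × 3.979 = 36.2 m.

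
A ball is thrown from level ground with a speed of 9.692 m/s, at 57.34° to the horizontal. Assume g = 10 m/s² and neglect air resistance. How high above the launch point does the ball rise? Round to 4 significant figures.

3.329 m

Vertical component of launch velocity: v_y = 9.692 sin 57.34° = 8.1596 m/s.
At the highest point the vertical velocity is zero, so v_y² = 2 g h_max.
h_max = (8.1596)² / (2 × 10) = 66.579 / 20.00 = 3.329 m.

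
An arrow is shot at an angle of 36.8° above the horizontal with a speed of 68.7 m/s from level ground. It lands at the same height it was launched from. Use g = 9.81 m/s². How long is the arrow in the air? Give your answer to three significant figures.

Vertical component: v_y = 68.7 sin 36.8° = 41.15 m/s.
For a projectile landing at launch height, time of flight is t = 2 v_y / g = 2 × 41.15 / 9.81 = 8.39 s.

8.39 s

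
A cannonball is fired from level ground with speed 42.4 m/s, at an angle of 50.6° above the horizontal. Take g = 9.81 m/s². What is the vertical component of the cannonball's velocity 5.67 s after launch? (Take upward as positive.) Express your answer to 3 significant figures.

Initial vertical component: v_y0 = 42.4 sin 50.6° = 32.76 m/s.
v_y(t) = v_y0 − g t = 32.76 − 9.81 × 5.67 = -22.9 m/s.

-22.9 m/s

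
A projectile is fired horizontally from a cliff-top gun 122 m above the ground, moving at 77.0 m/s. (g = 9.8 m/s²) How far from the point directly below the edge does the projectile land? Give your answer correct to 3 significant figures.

Initial vertical velocity is zero, so the fall time comes from h = ½ g t²: t = √(2 × 122 / 9.8) = 4.990 s.
Horizontal motion is uniform at 77.0 m/s, so x = 77.0 × 4.990 = 384 m.

384 m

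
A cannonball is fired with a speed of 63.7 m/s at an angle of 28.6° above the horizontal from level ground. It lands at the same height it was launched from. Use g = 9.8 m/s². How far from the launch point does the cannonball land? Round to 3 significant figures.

For level ground, R = v₀² sin(2θ) / g.
sin(2 × 28.6°) = sin 57.20° = 0.8406.
R = (63.7)² × 0.8406 / 9.8 = 348 m.

348 m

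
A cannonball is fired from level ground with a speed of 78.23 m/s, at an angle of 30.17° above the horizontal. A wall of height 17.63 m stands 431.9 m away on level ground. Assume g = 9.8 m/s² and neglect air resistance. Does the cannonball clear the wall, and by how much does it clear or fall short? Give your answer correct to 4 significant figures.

Yes — it clears the wall by 33.62 m.

v_x = 78.23 cos 30.17° = 67.633 m/s; v_y0 = 78.23 sin 30.17° = 39.316 m/s.
Time to reach the wall: t = 431.9 / 67.633 = 6.3859 s.
Height at that point: y = 39.316×6.3859 − 4.900×6.3859² = 51.247 m.
That is 51.247 − 17.63 = 33.62 m above the top of the wall, so the cannonball clears it.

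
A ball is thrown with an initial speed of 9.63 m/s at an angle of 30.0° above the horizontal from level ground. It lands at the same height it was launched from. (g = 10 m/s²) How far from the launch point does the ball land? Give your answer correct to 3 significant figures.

8.03 m

For level ground, R = v₀² sin(2θ) / g.
sin(2 × 30.0°) = sin 60.00° = 0.8660.
R = (9.63)² × 0.8660 / 10 = 8.03 m.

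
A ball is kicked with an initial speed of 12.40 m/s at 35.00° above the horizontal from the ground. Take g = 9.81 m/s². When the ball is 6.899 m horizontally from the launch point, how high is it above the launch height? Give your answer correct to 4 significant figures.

2.568 m

v_x = 12.40 cos 35.00° = 10.157 m/s, v_y0 = 12.40 sin 35.00° = 7.1123 m/s.
Time to reach x = 6.899 m: t = x / v_x = 6.899 / 10.157 = 0.67924 s.
y = v_y0 t − ½ g t² = 7.1123×0.67924 − 4.905×0.67924² = 2.568 m.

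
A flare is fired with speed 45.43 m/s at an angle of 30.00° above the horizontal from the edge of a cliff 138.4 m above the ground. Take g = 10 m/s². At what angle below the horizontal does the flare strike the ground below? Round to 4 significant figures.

55.53°

v_x = 45.43 cos 30.00° = 39.344 m/s.
At impact |v_y| = √(v_y0² + 2 g h) = √(22.715² + 2×10×138.4) = 57.306 m/s.
Angle below horizontal = arctan(|v_y| / v_x) = arctan(57.306 / 39.344) = 55.53°.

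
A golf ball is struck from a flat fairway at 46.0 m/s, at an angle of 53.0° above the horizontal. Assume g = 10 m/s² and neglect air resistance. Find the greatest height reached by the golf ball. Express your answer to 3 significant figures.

67.5 m

Vertical component of launch velocity: v_y = 46.0 sin 53.0° = 36.74 m/s.
At the highest point the vertical velocity is zero, so v_y² = 2 g h_max.
h_max = (36.74)² / (2 × 10) = 1350 / 20.00 = 67.5 m.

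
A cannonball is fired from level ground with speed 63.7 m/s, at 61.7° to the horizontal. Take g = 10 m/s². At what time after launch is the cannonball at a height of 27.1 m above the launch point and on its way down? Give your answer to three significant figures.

v_y0 = 63.7 sin 61.7° = 56.09 m/s.
Set y = v_y0 t − ½ g t² = 27.1: 5.000 t² − 56.09 t + 27.1 = 0.
t = [56.09 ± √(3146 − 542.0)] / 10 = (56.09 ± 51.03) / 10, giving t = 0.506 s or t = 10.7 s.
On the way down corresponds to the larger root: t = 10.7 s.

10.7 s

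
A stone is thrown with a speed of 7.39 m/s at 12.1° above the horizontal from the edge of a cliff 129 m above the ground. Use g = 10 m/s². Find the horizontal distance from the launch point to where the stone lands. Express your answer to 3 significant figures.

37.8 m

Components: v_x = 7.39 cos 12.1° = 7.226 m/s, v_y = 7.39 sin 12.1° = 1.549 m/s.
Vertical: 0 = 129 + 1.549 t − ½(10) t² ⇒ 5.000 t² − 1.549 t − 129 = 0.
t = [1.549 + √(2.399 + 2580)] / 10.00 = 5.237 s.
Horizontal: R = v_x · t = 7.226 × 5.237 = 37.8 m.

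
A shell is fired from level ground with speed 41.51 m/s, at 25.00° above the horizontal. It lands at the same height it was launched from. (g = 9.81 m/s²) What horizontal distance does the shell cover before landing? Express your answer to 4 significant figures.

Components: v_x = 41.51 cos 25.00° = 37.621 m/s, v_y = 41.51 sin 25.00° = 17.543 m/s.
Time of flight (same landing height): t = 2 v_y / g = 2 × 17.543 / 9.81 = 3.5766 s.
Range: R = v_x · t = 37.621 × 3.5766 = 134.6 m.

134.6 m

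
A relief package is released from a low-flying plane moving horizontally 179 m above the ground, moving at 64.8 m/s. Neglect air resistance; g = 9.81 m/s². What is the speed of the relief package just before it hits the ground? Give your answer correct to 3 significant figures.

87.8 m/s

Fall time: t = √(2 × 179 / 9.81) = 6.041 s.
At impact: v_x = 64.8 m/s (unchanged), v_y = g t = 9.81 × 6.041 = 59.26 m/s.
Speed = √(v_x² + v_y²) = √(4199 + 3512) = 87.8 m/s.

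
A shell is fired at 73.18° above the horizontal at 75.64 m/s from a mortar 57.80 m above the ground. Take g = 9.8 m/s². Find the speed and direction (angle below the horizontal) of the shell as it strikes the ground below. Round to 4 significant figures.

v_x = 75.64 cos 73.18° = 21.888 m/s (constant).
|v_y| at impact = √((72.404)² + 2×9.8×57.80) = 79.845 m/s.
Speed = √(21.888² + 79.845²) = 82.79 m/s; angle = arctan(79.845/21.888) = 74.67° below horizontal.

82.79 m/s at 74.67° below the horizontal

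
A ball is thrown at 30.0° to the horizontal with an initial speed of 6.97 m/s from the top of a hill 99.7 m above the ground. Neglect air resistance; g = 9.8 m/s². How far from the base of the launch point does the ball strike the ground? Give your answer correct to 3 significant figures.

Components: v_x = 6.97 cos 30.0° = 6.036 m/s, v_y = 6.97 sin 30.0° = 3.485 m/s.
Vertical: 0 = 99.7 + 3.485 t − ½(9.8) t² ⇒ 4.900 t² − 3.485 t − 99.7 = 0.
t = [3.485 + √(12.15 + 1954)] / 9.800 = 4.880 s.
Horizontal: R = v_x · t = 6.036 × 4.880 = 29.5 m.

29.5 m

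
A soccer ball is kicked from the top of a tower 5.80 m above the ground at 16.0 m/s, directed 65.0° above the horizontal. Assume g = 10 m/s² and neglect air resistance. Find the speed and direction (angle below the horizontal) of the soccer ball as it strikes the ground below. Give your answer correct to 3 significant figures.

19.3 m/s at 69.5° below the horizontal

v_x = 16.0 cos 65.0° = 6.762 m/s (constant).
|v_y| at impact = √((14.50)² + 2×10×5.80) = 18.06 m/s.
Speed = √(6.762² + 18.06²) = 19.3 m/s; angle = arctan(18.06/6.762) = 69.5° below horizontal.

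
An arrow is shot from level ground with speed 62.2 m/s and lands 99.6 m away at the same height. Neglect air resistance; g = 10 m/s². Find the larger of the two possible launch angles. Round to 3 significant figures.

Level-ground range: R = v₀² sin(2θ)/g ⇒ sin 2θ = R g / v₀² = 99.6×10/62.2² = 0.2574.
2θ = arcsin(0.2574) = 14.92° or 180° − 14.92° = 165.08°.
So θ = 7.46° or θ = 82.5°.

82.5°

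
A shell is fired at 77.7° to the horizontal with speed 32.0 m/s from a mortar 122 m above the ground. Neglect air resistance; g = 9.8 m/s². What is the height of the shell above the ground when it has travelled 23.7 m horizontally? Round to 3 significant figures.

171 m

v_x = 32.0 cos 77.7° = 6.817 m/s, v_y0 = 32.0 sin 77.7° = 31.27 m/s.
Time to reach x = 23.7 m: t = x / v_x = 23.7 / 6.817 = 3.477 s.
y = 122 + v_y0 t − ½ g t² = 122 + 31.27×3.477 − 4.900×3.477² = 171 m.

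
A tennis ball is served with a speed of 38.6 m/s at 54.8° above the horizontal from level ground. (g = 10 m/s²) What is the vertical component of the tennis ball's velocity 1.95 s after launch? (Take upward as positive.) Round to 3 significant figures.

Initial vertical component: v_y0 = 38.6 sin 54.8° = 31.54 m/s.
v_y(t) = v_y0 − g t = 31.54 − 10 × 1.95 = 12.0 m/s.

12.0 m/s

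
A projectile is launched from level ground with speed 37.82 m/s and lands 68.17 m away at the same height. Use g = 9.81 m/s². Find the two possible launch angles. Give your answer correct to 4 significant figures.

Level-ground range: R = v₀² sin(2θ)/g ⇒ sin 2θ = R g / v₀² = 68.17×9.81/37.82² = 0.4675.
2θ = arcsin(0.4675) = 27.872° or 180° − 27.872° = 152.128°.
So θ = 13.94° or θ = 76.06°.

13.94° and 76.06°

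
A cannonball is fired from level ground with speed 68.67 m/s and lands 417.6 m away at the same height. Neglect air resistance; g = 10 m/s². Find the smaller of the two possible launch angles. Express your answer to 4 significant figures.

31.16°

Level-ground range: R = v₀² sin(2θ)/g ⇒ sin 2θ = R g / v₀² = 417.6×10/68.67² = 0.8856.
2θ = arcsin(0.8856) = 62.325° or 180° − 62.325° = 117.675°.
So θ = 31.16° or θ = 58.84°.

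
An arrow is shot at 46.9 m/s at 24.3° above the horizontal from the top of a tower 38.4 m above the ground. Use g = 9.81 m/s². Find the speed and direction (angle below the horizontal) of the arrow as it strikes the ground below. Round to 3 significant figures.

v_x = 46.9 cos 24.3° = 42.74 m/s (constant).
|v_y| at impact = √((19.30)² + 2×9.81×38.4) = 33.55 m/s.
Speed = √(42.74² + 33.55²) = 54.3 m/s; angle = arctan(33.55/42.74) = 38.1° below horizontal.

54.3 m/s at 38.1° below the horizontal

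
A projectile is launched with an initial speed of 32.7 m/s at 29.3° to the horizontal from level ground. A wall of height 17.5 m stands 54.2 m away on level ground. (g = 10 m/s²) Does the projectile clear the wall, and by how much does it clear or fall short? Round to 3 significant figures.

v_x = 32.7 cos 29.3° = 28.52 m/s; v_y0 = 32.7 sin 29.3° = 16.00 m/s.
Time to reach the wall: t = 54.2 / 28.52 = 1.900 s.
Height at that point: y = 16.00×1.900 − 5.000×1.900² = 12.35 m.
That is 17.5 − 12.35 = 5.15 m below the top of the wall, so the projectile does not clear it.

No — it falls 5.15 m short of clearing the wall.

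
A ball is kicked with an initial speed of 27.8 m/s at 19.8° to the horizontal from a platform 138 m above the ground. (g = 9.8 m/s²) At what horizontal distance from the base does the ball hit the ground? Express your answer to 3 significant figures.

Components: v_x = 27.8 cos 19.8° = 26.16 m/s, v_y = 27.8 sin 19.8° = 9.417 m/s.
Vertical: 0 = 138 + 9.417 t − ½(9.8) t² ⇒ 4.900 t² − 9.417 t − 138 = 0.
t = [9.417 + √(88.68 + 2705)] / 9.800 = 6.354 s.
Horizontal: R = v_x · t = 26.16 × 6.354 = 166 m.

166 m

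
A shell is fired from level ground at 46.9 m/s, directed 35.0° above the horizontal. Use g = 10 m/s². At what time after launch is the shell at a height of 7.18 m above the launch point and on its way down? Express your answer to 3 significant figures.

5.10 s

v_y0 = 46.9 sin 35.0° = 26.90 m/s.
Set y = v_y0 t − ½ g t² = 7.18: 5.000 t² − 26.90 t + 7.18 = 0.
t = [26.90 ± √(723.6 − 143.6)] / 10 = (26.90 ± 24.08) / 10, giving t = 0.282 s or t = 5.10 s.
On the way down corresponds to the larger root: t = 5.10 s.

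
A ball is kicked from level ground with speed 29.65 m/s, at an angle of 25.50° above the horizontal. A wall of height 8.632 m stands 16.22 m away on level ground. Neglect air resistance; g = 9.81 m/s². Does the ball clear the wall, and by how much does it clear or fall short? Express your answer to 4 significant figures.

v_x = 29.65 cos 25.50° = 26.762 m/s; v_y0 = 29.65 sin 25.50° = 12.765 m/s.
Time to reach the wall: t = 16.22 / 26.762 = 0.60608 s.
Height at that point: y = 12.765×0.60608 − 4.905×0.60608² = 5.9348 m.
That is 8.632 − 5.9348 = 2.697 m below the top of the wall, so the ball does not clear it.

No — it falls 2.697 m short of clearing the wall.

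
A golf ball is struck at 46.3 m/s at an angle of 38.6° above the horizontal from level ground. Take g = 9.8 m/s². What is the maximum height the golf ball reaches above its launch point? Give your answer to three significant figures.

Vertical component of launch velocity: v_y = 46.3 sin 38.6° = 28.89 m/s.
At the highest point the vertical velocity is zero, so v_y² = 2 g h_max.
h_max = (28.89)² / (2 × 9.8) = 834.6 / 19.60 = 42.6 m.

42.6 m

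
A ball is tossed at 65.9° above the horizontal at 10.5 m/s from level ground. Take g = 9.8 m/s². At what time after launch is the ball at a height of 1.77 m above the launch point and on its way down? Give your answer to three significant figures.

v_y0 = 10.5 sin 65.9° = 9.585 m/s.
Set y = v_y0 t − ½ g t² = 1.77: 4.900 t² − 9.585 t + 1.77 = 0.
t = [9.585 ± √(91.87 − 34.69)] / 9.8 = (9.585 ± 7.562) / 9.8, giving t = 0.206 s or t = 1.75 s.
On the way down corresponds to the larger root: t = 1.75 s.

1.75 s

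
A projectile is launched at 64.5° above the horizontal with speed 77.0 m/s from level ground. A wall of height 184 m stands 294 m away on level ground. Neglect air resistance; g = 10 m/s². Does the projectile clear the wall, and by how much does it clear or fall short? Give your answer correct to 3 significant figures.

v_x = 77.0 cos 64.5° = 33.15 m/s; v_y0 = 77.0 sin 64.5° = 69.50 m/s.
Time to reach the wall: t = 294 / 33.15 = 8.869 s.
Height at that point: y = 69.50×8.869 − 5.000×8.869² = 223.1 m.
That is 223.1 − 184 = 39.1 m above the top of the wall, so the projectile clears it.

Yes — it clears the wall by 39.1 m.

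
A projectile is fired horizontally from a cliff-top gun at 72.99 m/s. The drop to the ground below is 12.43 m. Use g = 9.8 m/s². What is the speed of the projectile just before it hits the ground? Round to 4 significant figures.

Fall time: t = √(2 × 12.43 / 9.8) = 1.5927 s.
At impact: v_x = 72.99 m/s (unchanged), v_y = g t = 9.8 × 1.5927 = 15.608 m/s.
Speed = √(v_x² + v_y²) = √(5327.5 + 243.61) = 74.64 m/s.

74.64 m/s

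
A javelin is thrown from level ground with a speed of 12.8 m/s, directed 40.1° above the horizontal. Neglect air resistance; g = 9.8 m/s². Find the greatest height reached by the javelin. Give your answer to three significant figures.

Vertical component of launch velocity: v_y = 12.8 sin 40.1° = 8.245 m/s.
At the highest point the vertical velocity is zero, so v_y² = 2 g h_max.
h_max = (8.245)² / (2 × 9.8) = 67.98 / 19.60 = 3.47 m.

3.47 m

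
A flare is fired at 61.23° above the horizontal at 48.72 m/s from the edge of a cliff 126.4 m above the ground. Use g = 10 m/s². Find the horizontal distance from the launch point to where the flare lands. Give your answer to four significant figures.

254.8 m

Components: v_x = 48.72 cos 61.23° = 23.449 m/s, v_y = 48.72 sin 61.23° = 42.706 m/s.
Vertical: 0 = 126.4 + 42.706 t − ½(10) t² ⇒ 5.000 t² − 42.706 t − 126.4 = 0.
t = [42.706 + √(1823.8 + 2528.0)] / 10.00 = 10.867 s.
Horizontal: R = v_x · t = 23.449 × 10.867 = 254.8 m.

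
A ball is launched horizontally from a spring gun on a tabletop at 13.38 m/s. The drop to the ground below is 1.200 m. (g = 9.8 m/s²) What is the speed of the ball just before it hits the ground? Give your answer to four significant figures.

Fall time: t = √(2 × 1.200 / 9.8) = 0.49487 s.
At impact: v_x = 13.38 m/s (unchanged), v_y = g t = 9.8 × 0.49487 = 4.8497 m/s.
Speed = √(v_x² + v_y²) = √(179.02 + 23.520) = 14.23 m/s.

14.23 m/s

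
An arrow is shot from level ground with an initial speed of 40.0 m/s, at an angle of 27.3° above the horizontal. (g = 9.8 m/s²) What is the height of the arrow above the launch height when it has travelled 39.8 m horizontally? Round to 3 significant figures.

v_x = 40.0 cos 27.3° = 35.54 m/s, v_y0 = 40.0 sin 27.3° = 18.35 m/s.
Time to reach x = 39.8 m: t = x / v_x = 39.8 / 35.54 = 1.120 s.
y = v_y0 t − ½ g t² = 18.35×1.120 − 4.900×1.120² = 14.4 m.

14.4 m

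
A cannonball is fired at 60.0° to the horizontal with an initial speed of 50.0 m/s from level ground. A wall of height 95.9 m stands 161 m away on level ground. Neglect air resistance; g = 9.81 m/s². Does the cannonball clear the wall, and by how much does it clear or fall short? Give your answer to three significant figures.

No — it falls 20.5 m short of clearing the wall.

v_x = 50.0 cos 60.0° = 25.00 m/s; v_y0 = 50.0 sin 60.0° = 43.30 m/s.
Time to reach the wall: t = 161 / 25.00 = 6.440 s.
Height at that point: y = 43.30×6.440 − 4.905×6.440² = 75.42 m.
That is 95.9 − 75.42 = 20.5 m below the top of the wall, so the cannonball does not clear it.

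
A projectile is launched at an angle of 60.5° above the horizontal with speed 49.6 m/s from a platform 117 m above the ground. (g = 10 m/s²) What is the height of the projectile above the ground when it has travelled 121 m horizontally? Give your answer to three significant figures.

v_x = 49.6 cos 60.5° = 24.42 m/s, v_y0 = 49.6 sin 60.5° = 43.17 m/s.
Time to reach x = 121 m: t = x / v_x = 121 / 24.42 = 4.955 s.
y = 117 + v_y0 t − ½ g t² = 117 + 43.17×4.955 − 5.000×4.955² = 208 m.

208 m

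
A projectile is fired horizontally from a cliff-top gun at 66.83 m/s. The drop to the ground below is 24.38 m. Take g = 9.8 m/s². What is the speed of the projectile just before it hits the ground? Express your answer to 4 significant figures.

Fall time: t = √(2 × 24.38 / 9.8) = 2.2306 s.
At impact: v_x = 66.83 m/s (unchanged), v_y = g t = 9.8 × 2.2306 = 21.860 m/s.
Speed = √(v_x² + v_y²) = √(4466.2 + 477.86) = 70.31 m/s.

70.31 m/s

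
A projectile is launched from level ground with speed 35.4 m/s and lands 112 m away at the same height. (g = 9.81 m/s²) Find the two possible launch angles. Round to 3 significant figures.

Level-ground range: R = v₀² sin(2θ)/g ⇒ sin 2θ = R g / v₀² = 112×9.81/35.4² = 0.8768.
2θ = arcsin(0.8768) = 61.26° or 180° − 61.26° = 118.74°.
So θ = 30.6° or θ = 59.4°.

30.6° and 59.4°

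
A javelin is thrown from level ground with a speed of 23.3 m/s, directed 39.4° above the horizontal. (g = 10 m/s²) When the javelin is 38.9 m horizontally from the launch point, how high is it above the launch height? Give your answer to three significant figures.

8.61 m

v_x = 23.3 cos 39.4° = 18.00 m/s, v_y0 = 23.3 sin 39.4° = 14.79 m/s.
Time to reach x = 38.9 m: t = x / v_x = 38.9 / 18.00 = 2.161 s.
y = v_y0 t − ½ g t² = 14.79×2.161 − 5.000×2.161² = 8.61 m.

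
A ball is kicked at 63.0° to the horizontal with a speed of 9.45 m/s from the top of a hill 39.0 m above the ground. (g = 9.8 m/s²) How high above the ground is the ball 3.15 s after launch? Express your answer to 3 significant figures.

v_y0 = 9.45 sin 63.0° = 8.420 m/s.
y(t) = 39.0 + v_y0 t − ½ g t² = 39.0 + 8.420×3.15 − ½×9.8×3.15² = 16.9 m.

16.9 m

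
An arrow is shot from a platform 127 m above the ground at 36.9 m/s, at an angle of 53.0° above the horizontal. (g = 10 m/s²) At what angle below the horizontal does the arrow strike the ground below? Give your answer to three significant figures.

69.2°

v_x = 36.9 cos 53.0° = 22.21 m/s.
At impact |v_y| = √(v_y0² + 2 g h) = √(29.47² + 2×10×127) = 58.38 m/s.
Angle below horizontal = arctan(|v_y| / v_x) = arctan(58.38 / 22.21) = 69.2°.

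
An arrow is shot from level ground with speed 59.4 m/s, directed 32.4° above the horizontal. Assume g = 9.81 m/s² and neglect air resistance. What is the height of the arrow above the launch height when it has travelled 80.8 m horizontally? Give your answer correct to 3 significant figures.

v_x = 59.4 cos 32.4° = 50.15 m/s, v_y0 = 59.4 sin 32.4° = 31.83 m/s.
Time to reach x = 80.8 m: t = x / v_x = 80.8 / 50.15 = 1.611 s.
y = v_y0 t − ½ g t² = 31.83×1.611 − 4.905×1.611² = 38.5 m.

38.5 m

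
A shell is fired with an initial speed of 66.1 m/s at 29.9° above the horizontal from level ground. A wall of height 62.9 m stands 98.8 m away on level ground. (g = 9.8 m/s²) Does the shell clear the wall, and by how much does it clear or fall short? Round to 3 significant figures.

v_x = 66.1 cos 29.9° = 57.30 m/s; v_y0 = 66.1 sin 29.9° = 32.95 m/s.
Time to reach the wall: t = 98.8 / 57.30 = 1.724 s.
Height at that point: y = 32.95×1.724 − 4.900×1.724² = 42.24 m.
That is 62.9 − 42.24 = 20.7 m below the top of the wall, so the shell does not clear it.

No — it falls 20.7 m short of clearing the wall.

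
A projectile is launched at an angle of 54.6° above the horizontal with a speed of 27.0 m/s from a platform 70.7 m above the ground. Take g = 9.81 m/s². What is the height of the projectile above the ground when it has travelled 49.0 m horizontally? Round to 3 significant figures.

91.5 m

v_x = 27.0 cos 54.6° = 15.64 m/s, v_y0 = 27.0 sin 54.6° = 22.01 m/s.
Time to reach x = 49.0 m: t = x / v_x = 49.0 / 15.64 = 3.133 s.
y = 70.7 + v_y0 t − ½ g t² = 70.7 + 22.01×3.133 − 4.905×3.133² = 91.5 m.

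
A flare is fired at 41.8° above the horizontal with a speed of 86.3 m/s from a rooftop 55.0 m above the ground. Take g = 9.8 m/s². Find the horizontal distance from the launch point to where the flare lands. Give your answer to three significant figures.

812 m

Components: v_x = 86.3 cos 41.8° = 64.33 m/s, v_y = 86.3 sin 41.8° = 57.52 m/s.
Vertical: 0 = 55.0 + 57.52 t − ½(9.8) t² ⇒ 4.900 t² − 57.52 t − 55.0 = 0.
t = [57.52 + √(3309 + 1078)] / 9.800 = 12.63 s.
Horizontal: R = v_x · t = 64.33 × 12.63 = 812 m.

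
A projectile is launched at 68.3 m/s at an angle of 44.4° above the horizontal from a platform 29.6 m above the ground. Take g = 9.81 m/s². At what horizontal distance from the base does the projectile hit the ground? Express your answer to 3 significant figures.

Components: v_x = 68.3 cos 44.4° = 48.80 m/s, v_y = 68.3 sin 44.4° = 47.79 m/s.
Vertical: 0 = 29.6 + 47.79 t − ½(9.81) t² ⇒ 4.905 t² − 47.79 t − 29.6 = 0.
t = [47.79 + √(2284 + 580.8)] / 9.810 = 10.33 s.
Horizontal: R = v_x · t = 48.80 × 10.33 = 504 m.

504 m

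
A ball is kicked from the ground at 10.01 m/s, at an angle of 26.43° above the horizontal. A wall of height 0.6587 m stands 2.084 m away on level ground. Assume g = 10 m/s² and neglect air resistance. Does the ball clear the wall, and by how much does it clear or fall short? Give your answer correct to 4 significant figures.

Yes — it clears the wall by 0.1069 m.

v_x = 10.01 cos 26.43° = 8.9637 m/s; v_y0 = 10.01 sin 26.43° = 4.4555 m/s.
Time to reach the wall: t = 2.084 / 8.9637 = 0.23249 s.
Height at that point: y = 4.4555×0.23249 − 5.000×0.23249² = 0.76560 m.
That is 0.76560 − 0.6587 = 0.1069 m above the top of the wall, so the ball clears it.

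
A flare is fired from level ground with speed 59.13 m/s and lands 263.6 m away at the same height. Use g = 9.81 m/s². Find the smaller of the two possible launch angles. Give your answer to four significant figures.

23.85°

Level-ground range: R = v₀² sin(2θ)/g ⇒ sin 2θ = R g / v₀² = 263.6×9.81/59.13² = 0.7396.
2θ = arcsin(0.7396) = 47.697° or 180° − 47.697° = 132.303°.
So θ = 23.85° or θ = 66.15°.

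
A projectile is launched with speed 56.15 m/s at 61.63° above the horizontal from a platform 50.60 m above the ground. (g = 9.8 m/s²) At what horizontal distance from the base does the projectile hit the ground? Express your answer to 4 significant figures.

Components: v_x = 56.15 cos 61.63° = 26.680 m/s, v_y = 56.15 sin 61.63° = 49.406 m/s.
Vertical: 0 = 50.60 + 49.406 t − ½(9.8) t² ⇒ 4.900 t² − 49.406 t − 50.60 = 0.
t = [49.406 + √(2441.0 + 991.76)] / 9.800 = 11.020 s.
Horizontal: R = v_x · t = 26.680 × 11.020 = 294.0 m.

294.0 m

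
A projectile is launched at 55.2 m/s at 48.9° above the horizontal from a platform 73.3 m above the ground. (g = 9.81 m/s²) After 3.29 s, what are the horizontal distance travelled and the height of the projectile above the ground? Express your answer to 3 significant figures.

v_x = 55.2 cos 48.9° = 36.29 m/s; v_y0 = 55.2 sin 48.9° = 41.60 m/s.
x = v_x t = 36.29 × 3.29 = 119 m.
y = 73.3 + v_y0 t − ½ g t² = 157 m.

x = 119 m, y = 157 m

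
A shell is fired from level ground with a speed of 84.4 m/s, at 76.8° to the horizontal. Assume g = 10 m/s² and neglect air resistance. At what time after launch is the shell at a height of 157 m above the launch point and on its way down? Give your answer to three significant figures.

14.2 s

v_y0 = 84.4 sin 76.8° = 82.17 m/s.
Set y = v_y0 t − ½ g t² = 157: 5.000 t² − 82.17 t + 157 = 0.
t = [82.17 ± √(6752 − 3140)] / 10 = (82.17 ± 60.10) / 10, giving t = 2.21 s or t = 14.2 s.
On the way down corresponds to the larger root: t = 14.2 s.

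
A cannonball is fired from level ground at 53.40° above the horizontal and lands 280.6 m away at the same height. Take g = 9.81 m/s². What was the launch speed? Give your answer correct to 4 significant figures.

53.62 m/s

On level ground, R = v₀² sin(2θ) / g, so v₀ = √(R g / sin 2θ).
sin(2 × 53.40°) = 0.9573.
v₀ = √(280.6 × 9.81 / 0.9573) = √2875.5 = 53.62 m/s.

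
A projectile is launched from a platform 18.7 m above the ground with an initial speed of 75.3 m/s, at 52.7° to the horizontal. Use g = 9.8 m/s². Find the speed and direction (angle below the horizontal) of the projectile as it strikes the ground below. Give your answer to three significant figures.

77.7 m/s at 54.0° below the horizontal

v_x = 75.3 cos 52.7° = 45.63 m/s (constant).
|v_y| at impact = √((59.90)² + 2×9.8×18.7) = 62.89 m/s.
Speed = √(45.63² + 62.89²) = 77.7 m/s; angle = arctan(62.89/45.63) = 54.0° below horizontal.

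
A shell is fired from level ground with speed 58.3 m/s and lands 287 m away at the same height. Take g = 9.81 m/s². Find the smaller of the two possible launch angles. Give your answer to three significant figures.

28.0°

Level-ground range: R = v₀² sin(2θ)/g ⇒ sin 2θ = R g / v₀² = 287×9.81/58.3² = 0.8283.
2θ = arcsin(0.8283) = 55.92° or 180° − 55.92° = 124.08°.
So θ = 28.0° or θ = 62.0°.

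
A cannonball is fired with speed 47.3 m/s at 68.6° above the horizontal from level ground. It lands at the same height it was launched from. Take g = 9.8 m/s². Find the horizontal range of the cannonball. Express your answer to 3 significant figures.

155 m

Components: v_x = 47.3 cos 68.6° = 17.26 m/s, v_y = 47.3 sin 68.6° = 44.04 m/s.
Time of flight (same landing height): t = 2 v_y / g = 2 × 44.04 / 9.8 = 8.988 s.
Range: R = v_x · t = 17.26 × 8.988 = 155 m.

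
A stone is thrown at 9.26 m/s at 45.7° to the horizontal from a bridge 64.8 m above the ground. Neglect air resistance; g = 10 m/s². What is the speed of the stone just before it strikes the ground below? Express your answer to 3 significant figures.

v_x = 9.26 cos 45.7° = 6.467 m/s is unchanged throughout.
For the vertical component, v_y² = v_y0² + 2 g h = (6.627)² + 2×10×64.8 = 1340, so |v_y| = 36.61 m/s.
Impact speed = √(v_x² + v_y²) = √(41.82 + 1340) = 37.2 m/s.

37.2 m/s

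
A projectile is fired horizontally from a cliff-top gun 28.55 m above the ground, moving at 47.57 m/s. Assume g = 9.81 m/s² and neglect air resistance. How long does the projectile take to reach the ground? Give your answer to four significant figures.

The horizontal speed doesn't affect the fall. With v_y0 = 0, h = ½ g t².
t = √(2 × 28.55 / 9.81) = √5.8206 = 2.413 s.

2.413 s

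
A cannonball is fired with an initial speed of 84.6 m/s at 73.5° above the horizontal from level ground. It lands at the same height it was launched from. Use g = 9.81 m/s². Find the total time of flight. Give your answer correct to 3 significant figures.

Vertical component: v_y = 84.6 sin 73.5° = 81.12 m/s.
For a projectile landing at launch height, time of flight is t = 2 v_y / g = 2 × 81.12 / 9.81 = 16.5 s.

16.5 s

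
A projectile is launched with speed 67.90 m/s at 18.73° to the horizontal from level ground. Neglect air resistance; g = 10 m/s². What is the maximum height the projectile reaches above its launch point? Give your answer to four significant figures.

23.77 m

Vertical component of launch velocity: v_y = 67.90 sin 18.73° = 21.803 m/s.
At the highest point the vertical velocity is zero, so v_y² = 2 g h_max.
h_max = (21.803)² / (2 × 10) = 475.37 / 20.00 = 23.77 m.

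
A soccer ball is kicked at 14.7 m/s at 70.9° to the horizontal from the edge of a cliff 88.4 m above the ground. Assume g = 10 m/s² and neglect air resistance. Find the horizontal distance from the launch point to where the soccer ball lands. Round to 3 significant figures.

Components: v_x = 14.7 cos 70.9° = 4.810 m/s, v_y = 14.7 sin 70.9° = 13.89 m/s.
Vertical: 0 = 88.4 + 13.89 t − ½(10) t² ⇒ 5.000 t² − 13.89 t − 88.4 = 0.
t = [13.89 + √(192.9 + 1768)] / 10.00 = 5.817 s.
Horizontal: R = v_x · t = 4.810 × 5.817 = 28.0 m.

28.0 m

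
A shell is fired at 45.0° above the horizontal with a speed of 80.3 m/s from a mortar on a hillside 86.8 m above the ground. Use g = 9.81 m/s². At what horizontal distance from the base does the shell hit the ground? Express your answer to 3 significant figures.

735 m

Components: v_x = 80.3 cos 45.0° = 56.78 m/s, v_y = 80.3 sin 45.0° = 56.78 m/s.
Vertical: 0 = 86.8 + 56.78 t − ½(9.81) t² ⇒ 4.905 t² − 56.78 t − 86.8 = 0.
t = [56.78 + √(3224 + 1703)] / 9.810 = 12.94 s.
Horizontal: R = v_x · t = 56.78 × 12.94 = 735 m.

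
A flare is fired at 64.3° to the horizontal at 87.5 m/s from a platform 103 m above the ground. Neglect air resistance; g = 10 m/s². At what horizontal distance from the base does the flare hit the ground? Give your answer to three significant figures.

644 m

Components: v_x = 87.5 cos 64.3° = 37.95 m/s, v_y = 87.5 sin 64.3° = 78.84 m/s.
Vertical: 0 = 103 + 78.84 t − ½(10) t² ⇒ 5.000 t² − 78.84 t − 103 = 0.
t = [78.84 + √(6216 + 2060)] / 10.00 = 16.98 s.
Horizontal: R = v_x · t = 37.95 × 16.98 = 644 m.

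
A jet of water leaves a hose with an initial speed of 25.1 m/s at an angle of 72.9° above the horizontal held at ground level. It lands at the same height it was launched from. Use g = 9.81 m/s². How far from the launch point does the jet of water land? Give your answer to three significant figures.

Components: v_x = 25.1 cos 72.9° = 7.380 m/s, v_y = 25.1 sin 72.9° = 23.99 m/s.
Time of flight (same landing height): t = 2 v_y / g = 2 × 23.99 / 9.81 = 4.891 s.
Range: R = v_x · t = 7.380 × 4.891 = 36.1 m.

36.1 m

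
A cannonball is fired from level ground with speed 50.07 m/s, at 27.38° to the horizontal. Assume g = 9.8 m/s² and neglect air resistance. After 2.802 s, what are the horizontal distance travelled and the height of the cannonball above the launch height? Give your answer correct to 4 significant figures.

x = 124.6 m, y = 26.05 m

v_x = 50.07 cos 27.38° = 44.461 m/s; v_y0 = 50.07 sin 27.38° = 23.027 m/s.
x = v_x t = 44.461 × 2.802 = 124.6 m.
y = v_y0 t − ½ g t² = 23.027×2.802 − 4.900×2.802² = 26.05 m.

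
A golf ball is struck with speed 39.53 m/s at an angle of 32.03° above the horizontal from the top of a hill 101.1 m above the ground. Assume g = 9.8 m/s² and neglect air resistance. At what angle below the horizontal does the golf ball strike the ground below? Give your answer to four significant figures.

v_x = 39.53 cos 32.03° = 33.512 m/s.
At impact |v_y| = √(v_y0² + 2 g h) = √(20.965² + 2×9.8×101.1) = 49.205 m/s.
Angle below horizontal = arctan(|v_y| / v_x) = arctan(49.205 / 33.512) = 55.74°.

55.74°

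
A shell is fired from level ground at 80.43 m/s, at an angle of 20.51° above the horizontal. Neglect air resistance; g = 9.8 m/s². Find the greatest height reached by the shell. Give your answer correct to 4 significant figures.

40.52 m

Vertical component of launch velocity: v_y = 80.43 sin 20.51° = 28.180 m/s.
At the highest point the vertical velocity is zero, so v_y² = 2 g h_max.
h_max = (28.180)² / (2 × 9.8) = 794.11 / 19.60 = 40.52 m.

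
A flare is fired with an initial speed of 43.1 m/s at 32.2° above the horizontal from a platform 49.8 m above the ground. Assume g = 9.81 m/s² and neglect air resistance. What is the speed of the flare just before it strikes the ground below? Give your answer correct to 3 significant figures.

v_x = 43.1 cos 32.2° = 36.47 m/s is unchanged throughout.
For the vertical component, v_y² = v_y0² + 2 g h = (22.97)² + 2×9.81×49.8 = 1505, so |v_y| = 38.79 m/s.
Impact speed = √(v_x² + v_y²) = √(1330 + 1505) = 53.2 m/s.

53.2 m/s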